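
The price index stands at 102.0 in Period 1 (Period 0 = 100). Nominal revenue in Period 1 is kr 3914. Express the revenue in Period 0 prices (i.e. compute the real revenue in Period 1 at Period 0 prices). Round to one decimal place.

Real = Nominal ÷ (Index/100) = 3914 ÷ (102.0/100)
     = 3914 ÷ 1.020 = 3837.2549

3837.3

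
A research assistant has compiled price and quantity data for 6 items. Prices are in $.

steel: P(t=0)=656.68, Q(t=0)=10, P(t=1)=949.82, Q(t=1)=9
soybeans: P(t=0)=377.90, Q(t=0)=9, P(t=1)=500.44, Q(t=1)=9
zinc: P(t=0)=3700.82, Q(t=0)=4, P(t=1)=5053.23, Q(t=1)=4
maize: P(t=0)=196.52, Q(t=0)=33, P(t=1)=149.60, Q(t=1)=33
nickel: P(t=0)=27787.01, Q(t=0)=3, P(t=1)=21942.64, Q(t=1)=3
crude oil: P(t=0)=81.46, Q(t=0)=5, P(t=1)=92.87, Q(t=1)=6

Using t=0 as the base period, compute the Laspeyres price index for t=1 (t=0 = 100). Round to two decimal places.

Laspeyres price index uses base-period quantities as weights.
ΣP(t=1)·Q(t=0) = 949.82×10 + 500.44×9 + 5053.23×4 + 149.60×33 + 21942.64×3 + 92.87×5 = 9498.2 + 4503.96 + 20212.92 + 4936.8 + 65827.92 + 464.35 = 105444.15
ΣP(t=0)·Q(t=0) = 656.68×10 + 377.90×9 + 3700.82×4 + 196.52×33 + 27787.01×3 + 81.46×5 = 6566.8 + 3401.1 + 14803.28 + 6485.16 + 83361.03 + 407.3 = 115024.67
Index = 105444.15 / 115024.67 × 100 = 91.6709

91.67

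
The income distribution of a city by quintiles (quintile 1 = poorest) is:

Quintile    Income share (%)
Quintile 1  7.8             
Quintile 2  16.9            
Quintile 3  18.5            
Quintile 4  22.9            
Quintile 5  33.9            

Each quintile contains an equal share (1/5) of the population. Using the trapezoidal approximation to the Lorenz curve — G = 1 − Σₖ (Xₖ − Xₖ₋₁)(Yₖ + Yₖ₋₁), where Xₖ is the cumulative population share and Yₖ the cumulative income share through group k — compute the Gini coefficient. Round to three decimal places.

Cumulative income shares Yₖ: 0.0780, 0.2470, 0.4320, 0.6610, 1.0000
Σ (Xₖ−Xₖ₋₁)(Yₖ+Yₖ₋₁) = (1/5)(0.0780+0.0000) + (1/5)(0.2470+0.0780) + (1/5)(0.4320+0.2470) + (1/5)(0.6610+0.4320) + (1/5)(1.0000+0.6610)
  = 0.0156 + 0.0650 + 0.1358 + 0.2186 + 0.3322 = 0.7672
G = 1 − 0.7672 = 0.2328

0.233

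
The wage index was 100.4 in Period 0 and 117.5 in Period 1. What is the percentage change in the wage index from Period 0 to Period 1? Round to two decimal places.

Change = (117.5 − 100.4) / 100.4 × 100
       = 17.1 / 100.4 × 100 = 17.0319%

17.03%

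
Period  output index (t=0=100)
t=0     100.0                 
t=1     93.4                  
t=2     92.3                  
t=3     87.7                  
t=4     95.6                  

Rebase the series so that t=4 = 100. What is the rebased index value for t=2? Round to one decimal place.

Rebased(t=2) = 92.3 / 95.6 × 100 = 96.5481

96.5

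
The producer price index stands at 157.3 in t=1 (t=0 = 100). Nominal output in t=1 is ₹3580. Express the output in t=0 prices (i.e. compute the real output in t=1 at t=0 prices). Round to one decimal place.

2275.9

Real = Nominal ÷ (Index/100) = 3580 ÷ (157.3/100)
     = 3580 ÷ 1.573 = 2275.9059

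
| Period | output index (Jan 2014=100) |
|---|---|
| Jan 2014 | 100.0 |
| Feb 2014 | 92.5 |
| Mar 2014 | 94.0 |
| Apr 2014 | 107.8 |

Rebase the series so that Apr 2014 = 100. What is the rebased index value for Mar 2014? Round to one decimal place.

Rebased(Mar 2014) = 94.0 / 107.8 × 100 = 87.1985

87.2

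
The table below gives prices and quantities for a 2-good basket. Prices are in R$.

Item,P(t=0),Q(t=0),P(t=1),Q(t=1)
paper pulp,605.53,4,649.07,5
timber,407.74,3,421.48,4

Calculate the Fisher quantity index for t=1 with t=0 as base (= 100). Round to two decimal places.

127.76

Laspeyres component (base-period weights):
ΣP(t=0)Q(t=1) = 605.53×5 + 407.74×4 = 3027.65 + 1630.96 = 4658.61
ΣP(t=0)Q(t=0) = 605.53×4 + 407.74×3 = 2422.12 + 1223.22 = 3645.34
L = 4658.61 / 3645.34 × 100 = 127.7963
Paasche component (current-period weights):
ΣP(t=1)Q(t=1) = 649.07×5 + 421.48×4 = 3245.35 + 1685.92 = 4931.27
ΣP(t=1)Q(t=0) = 649.07×4 + 421.48×3 = 2596.28 + 1264.44 = 3860.72
P = 4931.27 / 3860.72 × 100 = 127.7293
Fisher = √(L × P) = √(127.7963 × 127.7293) = 127.7628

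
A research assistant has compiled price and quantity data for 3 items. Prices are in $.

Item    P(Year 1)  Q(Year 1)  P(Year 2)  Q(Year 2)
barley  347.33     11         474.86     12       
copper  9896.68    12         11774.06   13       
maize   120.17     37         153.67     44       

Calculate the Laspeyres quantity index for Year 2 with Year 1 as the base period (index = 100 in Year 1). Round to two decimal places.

108.73

Laspeyres quantity index uses base-period prices as weights.
ΣP(Year 1)·Q(Year 2) = 347.33×12 + 9896.68×13 + 120.17×44 = 4167.96 + 128656.84 + 5287.48 = 138112.28
ΣP(Year 1)·Q(Year 1) = 347.33×11 + 9896.68×12 + 120.17×37 = 3820.63 + 118760.16 + 4446.29 = 127027.08
Index = 138112.28 / 127027.08 × 100 = 108.7266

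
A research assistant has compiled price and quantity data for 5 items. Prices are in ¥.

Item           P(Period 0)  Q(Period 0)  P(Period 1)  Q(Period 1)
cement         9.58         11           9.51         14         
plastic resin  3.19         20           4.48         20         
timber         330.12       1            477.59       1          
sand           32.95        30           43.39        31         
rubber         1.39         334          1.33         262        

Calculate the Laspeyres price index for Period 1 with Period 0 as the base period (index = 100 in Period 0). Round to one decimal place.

123.9

Laspeyres price index uses base-period quantities as weights.
ΣP(Period 1)·Q(Period 0) = 9.51×11 + 4.48×20 + 477.59×1 + 43.39×30 + 1.33×334 = 104.61 + 89.6 + 477.59 + 1301.7 + 444.22 = 2417.72
ΣP(Period 0)·Q(Period 0) = 9.58×11 + 3.19×20 + 330.12×1 + 32.95×30 + 1.39×334 = 105.38 + 63.8 + 330.12 + 988.5 + 464.26 = 1952.06
Index = 2417.72 / 1952.06 × 100 = 123.8548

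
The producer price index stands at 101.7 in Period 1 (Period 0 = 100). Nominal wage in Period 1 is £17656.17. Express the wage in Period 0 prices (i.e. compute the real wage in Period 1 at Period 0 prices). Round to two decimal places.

Real = Nominal ÷ (Index/100) = 17656.17 ÷ (101.7/100)
     = 17656.17 ÷ 1.017 = 17361.0324

17361.03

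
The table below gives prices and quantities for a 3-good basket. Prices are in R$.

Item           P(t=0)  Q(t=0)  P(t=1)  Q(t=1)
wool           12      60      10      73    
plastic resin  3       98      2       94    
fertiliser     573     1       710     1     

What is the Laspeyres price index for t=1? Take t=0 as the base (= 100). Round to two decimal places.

Laspeyres price index uses base-period quantities as weights.
ΣP(t=1)·Q(t=0) = 10×60 + 2×98 + 710×1 = 600 + 196 + 710 = 1506
ΣP(t=0)·Q(t=0) = 12×60 + 3×98 + 573×1 = 720 + 294 + 573 = 1587
Index = 1506 / 1587 × 100 = 94.8960

94.90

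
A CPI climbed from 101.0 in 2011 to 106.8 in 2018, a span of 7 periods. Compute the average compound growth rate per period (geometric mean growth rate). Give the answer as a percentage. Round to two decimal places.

Growth factor = (106.8/101.0)^(1/7) = (1.057426)^(1/7) = 1.008009
Growth rate = 1.008009 − 1 = 0.008009 = 0.8009%

0.80%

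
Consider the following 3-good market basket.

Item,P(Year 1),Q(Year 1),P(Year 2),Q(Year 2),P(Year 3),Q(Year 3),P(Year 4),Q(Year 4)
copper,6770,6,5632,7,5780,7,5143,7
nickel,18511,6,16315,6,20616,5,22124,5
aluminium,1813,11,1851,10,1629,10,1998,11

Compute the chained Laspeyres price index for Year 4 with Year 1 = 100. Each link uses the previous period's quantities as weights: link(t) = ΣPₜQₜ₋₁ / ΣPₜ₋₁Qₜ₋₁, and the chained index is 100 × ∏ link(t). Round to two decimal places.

106.93

Link Year 1→Year 2:
ΣP(Year 2)Q(Year 1) = 5632×6 + 16315×6 + 1851×11 = 33792 + 97890 + 20361 = 152043
ΣP(Year 1)Q(Year 1) = 6770×6 + 18511×6 + 1813×11 = 40620 + 111066 + 19943 = 171629
link = 152043/171629 = 0.885882
Link Year 2→Year 3:
ΣP(Year 3)Q(Year 2) = 5780×7 + 20616×6 + 1629×10 = 40460 + 123696 + 16290 = 180446
ΣP(Year 2)Q(Year 2) = 5632×7 + 16315×6 + 1851×10 = 39424 + 97890 + 18510 = 155824
link = 180446/155824 = 1.158012
Link Year 3→Year 4:
ΣP(Year 4)Q(Year 3) = 5143×7 + 22124×5 + 1998×10 = 36001 + 110620 + 19980 = 166601
ΣP(Year 3)Q(Year 3) = 5780×7 + 20616×5 + 1629×10 = 40460 + 103080 + 16290 = 159830
link = 166601/159830 = 1.042364
Chained index = 100 × 0.885882 × 1.158012 × 1.042364 = 106.9321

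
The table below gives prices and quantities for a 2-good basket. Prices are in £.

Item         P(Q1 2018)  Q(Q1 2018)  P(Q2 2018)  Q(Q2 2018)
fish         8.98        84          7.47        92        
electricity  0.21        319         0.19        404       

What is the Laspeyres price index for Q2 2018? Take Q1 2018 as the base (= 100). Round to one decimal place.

83.8

Laspeyres price index uses base-period quantities as weights.
ΣP(Q2 2018)·Q(Q1 2018) = 7.47×84 + 0.19×319 = 627.48 + 60.61 = 688.09
ΣP(Q1 2018)·Q(Q1 2018) = 8.98×84 + 0.21×319 = 754.32 + 66.99 = 821.31
Index = 688.09 / 821.31 × 100 = 83.7796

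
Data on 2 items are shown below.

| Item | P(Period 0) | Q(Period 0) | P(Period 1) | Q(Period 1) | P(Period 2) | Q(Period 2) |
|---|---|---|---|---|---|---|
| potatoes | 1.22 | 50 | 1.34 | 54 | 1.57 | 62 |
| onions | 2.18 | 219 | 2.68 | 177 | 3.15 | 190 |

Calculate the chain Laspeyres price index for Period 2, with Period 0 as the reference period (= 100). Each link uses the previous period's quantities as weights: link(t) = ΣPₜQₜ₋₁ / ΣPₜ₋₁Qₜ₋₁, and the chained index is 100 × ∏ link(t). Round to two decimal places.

Link Period 0→Period 1:
ΣP(Period 1)Q(Period 0) = 1.34×50 + 2.68×219 = 67 + 586.92 = 653.92
ΣP(Period 0)Q(Period 0) = 1.22×50 + 2.18×219 = 61 + 477.42 = 538.42
link = 653.92/538.42 = 1.214517
Link Period 1→Period 2:
ΣP(Period 2)Q(Period 1) = 1.57×54 + 3.15×177 = 84.78 + 557.55 = 642.33
ΣP(Period 1)Q(Period 1) = 1.34×54 + 2.68×177 = 72.36 + 474.36 = 546.72
link = 642.33/546.72 = 1.174879
Chained index = 100 × 1.214517 × 1.174879 = 142.6910

142.69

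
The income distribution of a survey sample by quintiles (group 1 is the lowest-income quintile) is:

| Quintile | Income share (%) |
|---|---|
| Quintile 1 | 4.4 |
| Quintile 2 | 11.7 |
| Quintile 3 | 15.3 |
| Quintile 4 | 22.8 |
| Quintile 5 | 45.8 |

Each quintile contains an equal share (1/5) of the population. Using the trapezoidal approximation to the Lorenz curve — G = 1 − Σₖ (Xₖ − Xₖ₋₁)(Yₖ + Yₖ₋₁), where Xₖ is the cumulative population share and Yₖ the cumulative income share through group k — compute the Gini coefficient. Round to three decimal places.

Cumulative income shares Yₖ: 0.0440, 0.1610, 0.3140, 0.5420, 1.0000
Σ (Xₖ−Xₖ₋₁)(Yₖ+Yₖ₋₁) = (1/5)(0.0440+0.0000) + (1/5)(0.1610+0.0440) + (1/5)(0.3140+0.1610) + (1/5)(0.5420+0.3140) + (1/5)(1.0000+0.5420)
  = 0.0088 + 0.0410 + 0.0950 + 0.1712 + 0.3084 = 0.6244
G = 1 − 0.6244 = 0.3756

0.376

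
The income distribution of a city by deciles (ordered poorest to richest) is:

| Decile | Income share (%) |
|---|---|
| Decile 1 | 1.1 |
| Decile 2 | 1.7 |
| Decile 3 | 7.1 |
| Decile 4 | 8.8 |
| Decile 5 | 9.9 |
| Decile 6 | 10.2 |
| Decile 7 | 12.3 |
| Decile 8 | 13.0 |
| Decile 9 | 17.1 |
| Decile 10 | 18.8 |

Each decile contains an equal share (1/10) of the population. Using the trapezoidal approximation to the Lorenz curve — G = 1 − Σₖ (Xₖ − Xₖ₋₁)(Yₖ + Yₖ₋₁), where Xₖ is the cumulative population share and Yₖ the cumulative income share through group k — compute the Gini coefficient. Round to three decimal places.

0.307

Cumulative income shares Yₖ: 0.0110, 0.0280, 0.0990, 0.1870, 0.2860, 0.3880, 0.5110, 0.6410, 0.8120, 1.0000
Σ (Xₖ−Xₖ₋₁)(Yₖ+Yₖ₋₁) = (1/10)(0.0110+0.0000) + (1/10)(0.0280+0.0110) + (1/10)(0.0990+0.0280) + (1/10)(0.1870+0.0990) + (1/10)(0.2860+0.1870) + (1/10)(0.3880+0.2860) + (1/10)(0.5110+0.3880) + (1/10)(0.6410+0.5110) + (1/10)(0.8120+0.6410) + (1/10)(1.0000+0.8120)
  = 0.0011 + 0.0039 + 0.0127 + 0.0286 + 0.0473 + 0.0674 + 0.0899 + 0.1152 + 0.1453 + 0.1812 = 0.6926
G = 1 − 0.6926 = 0.3074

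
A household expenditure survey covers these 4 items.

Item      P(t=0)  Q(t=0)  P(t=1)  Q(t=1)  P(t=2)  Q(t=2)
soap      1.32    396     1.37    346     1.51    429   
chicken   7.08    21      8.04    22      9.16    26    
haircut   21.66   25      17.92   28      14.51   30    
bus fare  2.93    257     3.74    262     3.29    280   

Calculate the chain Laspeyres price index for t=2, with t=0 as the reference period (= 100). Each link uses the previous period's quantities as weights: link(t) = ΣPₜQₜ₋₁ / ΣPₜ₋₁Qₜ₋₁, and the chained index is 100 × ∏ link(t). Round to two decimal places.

Link t=0→t=1:
ΣP(t=1)Q(t=0) = 1.37×396 + 8.04×21 + 17.92×25 + 3.74×257 = 542.52 + 168.84 + 448 + 961.18 = 2120.54
ΣP(t=0)Q(t=0) = 1.32×396 + 7.08×21 + 21.66×25 + 2.93×257 = 522.72 + 148.68 + 541.5 + 753.01 = 1965.91
link = 2120.54/1965.91 = 1.078656
Link t=1→t=2:
ΣP(t=2)Q(t=1) = 1.51×346 + 9.16×22 + 14.51×28 + 3.29×262 = 522.46 + 201.52 + 406.28 + 861.98 = 1992.24
ΣP(t=1)Q(t=1) = 1.37×346 + 8.04×22 + 17.92×28 + 3.74×262 = 474.02 + 176.88 + 501.76 + 979.88 = 2132.54
link = 1992.24/2132.54 = 0.934210
Chained index = 100 × 1.078656 × 0.934210 = 100.7691

100.77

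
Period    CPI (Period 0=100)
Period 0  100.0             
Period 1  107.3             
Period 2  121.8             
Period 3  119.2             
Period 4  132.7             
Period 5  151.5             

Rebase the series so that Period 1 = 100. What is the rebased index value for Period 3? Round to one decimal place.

111.1

Rebased(Period 3) = 119.2 / 107.3 × 100 = 111.0904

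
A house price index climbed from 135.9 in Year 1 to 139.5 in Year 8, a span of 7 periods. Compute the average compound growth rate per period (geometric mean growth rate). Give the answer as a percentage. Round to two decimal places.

Growth factor = (139.5/135.9)^(1/7) = (1.026490)^(1/7) = 1.003742
Growth rate = 1.003742 − 1 = 0.003742 = 0.3742%

0.37%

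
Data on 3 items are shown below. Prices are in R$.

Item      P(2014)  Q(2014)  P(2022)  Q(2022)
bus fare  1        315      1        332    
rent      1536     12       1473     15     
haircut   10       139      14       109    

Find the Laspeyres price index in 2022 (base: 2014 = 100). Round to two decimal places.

Laspeyres price index uses base-period quantities as weights.
ΣP(2022)·Q(2014) = 1×315 + 1473×12 + 14×139 = 315 + 17676 + 1946 = 19937
ΣP(2014)·Q(2014) = 1×315 + 1536×12 + 10×139 = 315 + 18432 + 1390 = 20137
Index = 19937 / 20137 × 100 = 99.0068

99.01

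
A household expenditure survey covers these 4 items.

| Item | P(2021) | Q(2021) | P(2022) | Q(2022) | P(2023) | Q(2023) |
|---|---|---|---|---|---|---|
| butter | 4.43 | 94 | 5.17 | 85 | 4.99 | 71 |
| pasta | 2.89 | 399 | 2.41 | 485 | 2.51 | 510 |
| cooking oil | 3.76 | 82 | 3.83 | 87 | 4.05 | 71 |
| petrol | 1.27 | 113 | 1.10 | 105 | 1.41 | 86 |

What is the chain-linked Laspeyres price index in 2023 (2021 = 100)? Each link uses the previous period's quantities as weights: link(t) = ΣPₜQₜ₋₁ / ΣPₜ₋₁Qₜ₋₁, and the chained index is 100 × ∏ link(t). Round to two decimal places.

97.15

Link 2021→2022:
ΣP(2022)Q(2021) = 5.17×94 + 2.41×399 + 3.83×82 + 1.10×113 = 485.98 + 961.59 + 314.06 + 124.3 = 1885.93
ΣP(2021)Q(2021) = 4.43×94 + 2.89×399 + 3.76×82 + 1.27×113 = 416.42 + 1153.11 + 308.32 + 143.51 = 2021.36
link = 1885.93/2021.36 = 0.933001
Link 2022→2023:
ΣP(2023)Q(2022) = 4.99×85 + 2.51×485 + 4.05×87 + 1.41×105 = 424.15 + 1217.35 + 352.35 + 148.05 = 2141.9
ΣP(2022)Q(2022) = 5.17×85 + 2.41×485 + 3.83×87 + 1.10×105 = 439.45 + 1168.85 + 333.21 + 115.5 = 2057.01
link = 2141.9/2057.01 = 1.041269
Chained index = 100 × 0.933001 × 1.041269 = 97.1504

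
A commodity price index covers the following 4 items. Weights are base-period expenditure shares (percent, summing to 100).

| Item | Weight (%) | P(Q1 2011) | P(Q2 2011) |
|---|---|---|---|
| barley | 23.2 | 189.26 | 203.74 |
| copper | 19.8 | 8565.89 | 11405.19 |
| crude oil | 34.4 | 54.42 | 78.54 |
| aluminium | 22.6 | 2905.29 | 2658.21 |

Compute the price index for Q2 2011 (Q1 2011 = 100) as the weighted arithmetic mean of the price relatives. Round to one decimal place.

121.7

barley: 23.2 × (203.74/189.26) = 23.2 × 1.076509 = 24.9750
copper: 19.8 × (11405.19/8565.89) = 19.8 × 1.331466 = 26.3630
crude oil: 34.4 × (78.54/54.42) = 34.4 × 1.443219 = 49.6467
aluminium: 22.6 × (2658.21/2905.29) = 22.6 × 0.914955 = 20.6780
Index = Σ wᵢ·(p₁ᵢ/p₀ᵢ) = 24.9750 + 26.3630 + 49.6467 + 20.6780 = 121.6628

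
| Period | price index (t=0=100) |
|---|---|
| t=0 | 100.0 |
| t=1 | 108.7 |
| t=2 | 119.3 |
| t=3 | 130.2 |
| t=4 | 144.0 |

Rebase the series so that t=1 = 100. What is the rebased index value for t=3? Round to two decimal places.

119.78

Rebased(t=3) = 130.2 / 108.7 × 100 = 119.7792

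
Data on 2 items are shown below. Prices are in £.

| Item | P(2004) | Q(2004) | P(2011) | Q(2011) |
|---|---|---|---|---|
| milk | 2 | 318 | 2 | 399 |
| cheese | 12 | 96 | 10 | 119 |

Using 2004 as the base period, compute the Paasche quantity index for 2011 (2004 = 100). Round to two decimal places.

Paasche quantity index uses current-period prices as weights.
ΣP(2011)·Q(2011) = 2×399 + 10×119 = 798 + 1190 = 1988
ΣP(2011)·Q(2004) = 2×318 + 10×96 = 636 + 960 = 1596
Index = 1988 / 1596 × 100 = 124.5614

124.56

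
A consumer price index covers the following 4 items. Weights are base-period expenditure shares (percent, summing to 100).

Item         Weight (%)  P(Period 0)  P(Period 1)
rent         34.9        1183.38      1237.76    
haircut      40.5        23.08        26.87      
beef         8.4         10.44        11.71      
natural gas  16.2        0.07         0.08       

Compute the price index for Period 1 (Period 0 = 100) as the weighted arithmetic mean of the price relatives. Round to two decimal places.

111.59

rent: 34.9 × (1237.76/1183.38) = 34.9 × 1.045953 = 36.5038
haircut: 40.5 × (26.87/23.08) = 40.5 × 1.164211 = 47.1506
beef: 8.4 × (11.71/10.44) = 8.4 × 1.121648 = 9.4218
natural gas: 16.2 × (0.08/0.07) = 16.2 × 1.142857 = 18.5143
Index = Σ wᵢ·(p₁ᵢ/p₀ᵢ) = 36.5038 + 47.1506 + 9.4218 + 18.5143 = 111.5905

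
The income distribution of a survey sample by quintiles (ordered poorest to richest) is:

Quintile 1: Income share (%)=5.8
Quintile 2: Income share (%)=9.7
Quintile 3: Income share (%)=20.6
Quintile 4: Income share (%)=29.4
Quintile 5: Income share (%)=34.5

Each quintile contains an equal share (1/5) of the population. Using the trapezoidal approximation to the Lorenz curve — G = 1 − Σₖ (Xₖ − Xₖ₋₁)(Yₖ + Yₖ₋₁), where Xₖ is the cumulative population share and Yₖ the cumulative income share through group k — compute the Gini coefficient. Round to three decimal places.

Cumulative income shares Yₖ: 0.0580, 0.1550, 0.3610, 0.6550, 1.0000
Σ (Xₖ−Xₖ₋₁)(Yₖ+Yₖ₋₁) = (1/5)(0.0580+0.0000) + (1/5)(0.1550+0.0580) + (1/5)(0.3610+0.1550) + (1/5)(0.6550+0.3610) + (1/5)(1.0000+0.6550)
  = 0.0116 + 0.0426 + 0.1032 + 0.2032 + 0.3310 = 0.6916
G = 1 − 0.6916 = 0.3084

0.308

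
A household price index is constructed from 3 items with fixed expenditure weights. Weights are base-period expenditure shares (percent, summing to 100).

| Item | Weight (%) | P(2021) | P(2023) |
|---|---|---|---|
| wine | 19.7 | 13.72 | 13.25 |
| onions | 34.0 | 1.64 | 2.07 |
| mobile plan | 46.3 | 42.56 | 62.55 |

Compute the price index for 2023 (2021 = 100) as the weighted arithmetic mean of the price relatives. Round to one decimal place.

wine: 19.7 × (13.25/13.72) = 19.7 × 0.965743 = 19.0251
onions: 34.0 × (2.07/1.64) = 34.0 × 1.262195 = 42.9146
mobile plan: 46.3 × (62.55/42.56) = 46.3 × 1.469690 = 68.0466
Index = Σ wᵢ·(p₁ᵢ/p₀ᵢ) = 19.0251 + 42.9146 + 68.0466 = 129.9864

130.0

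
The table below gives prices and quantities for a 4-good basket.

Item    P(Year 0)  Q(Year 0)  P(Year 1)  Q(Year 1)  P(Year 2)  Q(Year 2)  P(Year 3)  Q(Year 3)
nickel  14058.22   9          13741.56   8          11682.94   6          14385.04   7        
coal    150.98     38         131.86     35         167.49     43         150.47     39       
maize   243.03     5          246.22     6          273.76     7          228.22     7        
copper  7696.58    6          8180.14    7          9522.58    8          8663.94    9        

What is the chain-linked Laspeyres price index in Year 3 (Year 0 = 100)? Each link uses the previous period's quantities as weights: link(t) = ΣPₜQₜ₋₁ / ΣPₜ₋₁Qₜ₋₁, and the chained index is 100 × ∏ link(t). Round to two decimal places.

Link Year 0→Year 1:
ΣP(Year 1)Q(Year 0) = 13741.56×9 + 131.86×38 + 246.22×5 + 8180.14×6 = 123674.04 + 5010.68 + 1231.1 + 49080.84 = 178996.66
ΣP(Year 0)Q(Year 0) = 14058.22×9 + 150.98×38 + 243.03×5 + 7696.58×6 = 126523.98 + 5737.24 + 1215.15 + 46179.48 = 179655.85
link = 178996.66/179655.85 = 0.996331
Link Year 1→Year 2:
ΣP(Year 2)Q(Year 1) = 11682.94×8 + 167.49×35 + 273.76×6 + 9522.58×7 = 93463.52 + 5862.15 + 1642.56 + 66658.06 = 167626.29
ΣP(Year 1)Q(Year 1) = 13741.56×8 + 131.86×35 + 246.22×6 + 8180.14×7 = 109932.48 + 4615.1 + 1477.32 + 57260.98 = 173285.88
link = 167626.29/173285.88 = 0.967340
Link Year 2→Year 3:
ΣP(Year 3)Q(Year 2) = 14385.04×6 + 150.47×43 + 228.22×7 + 8663.94×8 = 86310.24 + 6470.21 + 1597.54 + 69311.52 = 163689.51
ΣP(Year 2)Q(Year 2) = 11682.94×6 + 167.49×43 + 273.76×7 + 9522.58×8 = 70097.64 + 7202.07 + 1916.32 + 76180.64 = 155396.67
link = 163689.51/155396.67 = 1.053366
Chained index = 100 × 0.996331 × 0.967340 × 1.053366 = 101.5223

101.52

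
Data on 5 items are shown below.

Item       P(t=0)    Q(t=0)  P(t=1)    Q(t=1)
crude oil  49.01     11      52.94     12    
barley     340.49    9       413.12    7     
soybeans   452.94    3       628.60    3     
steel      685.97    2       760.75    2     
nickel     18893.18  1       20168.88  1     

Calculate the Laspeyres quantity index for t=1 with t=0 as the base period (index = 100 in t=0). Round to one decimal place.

97.5

Laspeyres quantity index uses base-period prices as weights.
ΣP(t=0)·Q(t=1) = 49.01×12 + 340.49×7 + 452.94×3 + 685.97×2 + 18893.18×1 = 588.12 + 2383.43 + 1358.82 + 1371.94 + 18893.18 = 24595.49
ΣP(t=0)·Q(t=0) = 49.01×11 + 340.49×9 + 452.94×3 + 685.97×2 + 18893.18×1 = 539.11 + 3064.41 + 1358.82 + 1371.94 + 18893.18 = 25227.46
Index = 24595.49 / 25227.46 × 100 = 97.4949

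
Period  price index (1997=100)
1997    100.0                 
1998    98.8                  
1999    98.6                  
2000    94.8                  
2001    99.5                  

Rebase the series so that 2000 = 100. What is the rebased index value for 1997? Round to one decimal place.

105.5

Rebased(1997) = 100.0 / 94.8 × 100 = 105.4852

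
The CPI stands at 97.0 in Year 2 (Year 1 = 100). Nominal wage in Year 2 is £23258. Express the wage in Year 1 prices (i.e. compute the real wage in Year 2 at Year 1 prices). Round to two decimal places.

Real = Nominal ÷ (Index/100) = 23258 ÷ (97.0/100)
     = 23258 ÷ 0.970 = 23977.3196

23977.32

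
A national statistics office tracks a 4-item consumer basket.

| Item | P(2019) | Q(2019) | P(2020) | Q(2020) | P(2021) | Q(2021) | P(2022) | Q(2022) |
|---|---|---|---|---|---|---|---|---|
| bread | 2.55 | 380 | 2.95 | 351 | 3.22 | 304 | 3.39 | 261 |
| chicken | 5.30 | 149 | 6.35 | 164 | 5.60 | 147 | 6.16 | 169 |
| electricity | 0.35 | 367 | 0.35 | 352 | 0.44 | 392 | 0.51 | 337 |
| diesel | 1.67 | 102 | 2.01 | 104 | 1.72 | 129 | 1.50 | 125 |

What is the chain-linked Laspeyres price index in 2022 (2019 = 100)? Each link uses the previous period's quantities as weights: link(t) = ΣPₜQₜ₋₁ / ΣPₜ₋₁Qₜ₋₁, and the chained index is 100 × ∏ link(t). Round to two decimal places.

122.37

Link 2019→2020:
ΣP(2020)Q(2019) = 2.95×380 + 6.35×149 + 0.35×367 + 2.01×102 = 1121 + 946.15 + 128.45 + 205.02 = 2400.62
ΣP(2019)Q(2019) = 2.55×380 + 5.30×149 + 0.35×367 + 1.67×102 = 969 + 789.7 + 128.45 + 170.34 = 2057.49
link = 2400.62/2057.49 = 1.166771
Link 2020→2021:
ΣP(2021)Q(2020) = 3.22×351 + 5.60×164 + 0.44×352 + 1.72×104 = 1130.22 + 918.4 + 154.88 + 178.88 = 2382.38
ΣP(2020)Q(2020) = 2.95×351 + 6.35×164 + 0.35×352 + 2.01×104 = 1035.45 + 1041.4 + 123.2 + 209.04 = 2409.09
link = 2382.38/2409.09 = 0.988913
Link 2021→2022:
ΣP(2022)Q(2021) = 3.39×304 + 6.16×147 + 0.51×392 + 1.50×129 = 1030.56 + 905.52 + 199.92 + 193.5 = 2329.5
ΣP(2021)Q(2021) = 3.22×304 + 5.60×147 + 0.44×392 + 1.72×129 = 978.88 + 823.2 + 172.48 + 221.88 = 2196.44
link = 2329.5/2196.44 = 1.060580
Chained index = 100 × 1.166771 × 0.988913 × 1.060580 = 122.3734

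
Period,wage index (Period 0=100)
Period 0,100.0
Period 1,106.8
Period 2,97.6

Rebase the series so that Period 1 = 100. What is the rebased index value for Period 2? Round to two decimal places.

Rebased(Period 2) = 97.6 / 106.8 × 100 = 91.3858

91.39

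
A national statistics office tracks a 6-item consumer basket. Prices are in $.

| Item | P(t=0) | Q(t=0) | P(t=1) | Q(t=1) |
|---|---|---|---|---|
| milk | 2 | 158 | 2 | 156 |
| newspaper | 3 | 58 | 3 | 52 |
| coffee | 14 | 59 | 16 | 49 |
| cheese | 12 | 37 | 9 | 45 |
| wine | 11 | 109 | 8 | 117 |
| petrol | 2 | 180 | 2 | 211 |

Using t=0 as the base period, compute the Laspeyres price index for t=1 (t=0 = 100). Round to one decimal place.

Laspeyres price index uses base-period quantities as weights.
ΣP(t=1)·Q(t=0) = 2×158 + 3×58 + 16×59 + 9×37 + 8×109 + 2×180 = 316 + 174 + 944 + 333 + 872 + 360 = 2999
ΣP(t=0)·Q(t=0) = 2×158 + 3×58 + 14×59 + 12×37 + 11×109 + 2×180 = 316 + 174 + 826 + 444 + 1199 + 360 = 3319
Index = 2999 / 3319 × 100 = 90.3585

90.4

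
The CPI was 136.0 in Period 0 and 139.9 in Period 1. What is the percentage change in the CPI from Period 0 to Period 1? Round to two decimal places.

Change = (139.9 − 136.0) / 136.0 × 100
       = 3.9 / 136.0 × 100 = 2.8676%

2.87%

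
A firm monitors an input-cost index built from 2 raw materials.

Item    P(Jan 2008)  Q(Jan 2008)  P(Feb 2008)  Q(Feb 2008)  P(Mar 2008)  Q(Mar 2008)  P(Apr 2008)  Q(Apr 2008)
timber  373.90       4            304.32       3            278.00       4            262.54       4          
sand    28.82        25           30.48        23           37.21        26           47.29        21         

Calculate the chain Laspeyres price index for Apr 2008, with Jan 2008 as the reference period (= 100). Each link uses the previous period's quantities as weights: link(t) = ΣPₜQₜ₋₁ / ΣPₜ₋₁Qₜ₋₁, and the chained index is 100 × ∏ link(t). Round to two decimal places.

Link Jan 2008→Feb 2008:
ΣP(Feb 2008)Q(Jan 2008) = 304.32×4 + 30.48×25 = 1217.28 + 762 = 1979.28
ΣP(Jan 2008)Q(Jan 2008) = 373.90×4 + 28.82×25 = 1495.6 + 720.5 = 2216.1
link = 1979.28/2216.1 = 0.893137
Link Feb 2008→Mar 2008:
ΣP(Mar 2008)Q(Feb 2008) = 278.00×3 + 37.21×23 = 834 + 855.83 = 1689.83
ΣP(Feb 2008)Q(Feb 2008) = 304.32×3 + 30.48×23 = 912.96 + 701.04 = 1614
link = 1689.83/1614 = 1.046983
Link Mar 2008→Apr 2008:
ΣP(Apr 2008)Q(Mar 2008) = 262.54×4 + 47.29×26 = 1050.16 + 1229.54 = 2279.7
ΣP(Mar 2008)Q(Mar 2008) = 278.00×4 + 37.21×26 = 1112 + 967.46 = 2079.46
link = 2279.7/2079.46 = 1.096294
Chained index = 100 × 0.893137 × 1.046983 × 1.096294 = 102.5143

102.51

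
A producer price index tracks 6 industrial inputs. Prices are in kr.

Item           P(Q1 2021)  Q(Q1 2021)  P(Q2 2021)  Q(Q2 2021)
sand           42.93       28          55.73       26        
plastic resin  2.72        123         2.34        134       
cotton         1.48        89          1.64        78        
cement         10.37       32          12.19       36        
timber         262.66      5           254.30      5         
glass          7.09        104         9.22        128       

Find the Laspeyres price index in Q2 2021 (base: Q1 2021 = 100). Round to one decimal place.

113.9

Laspeyres price index uses base-period quantities as weights.
ΣP(Q2 2021)·Q(Q1 2021) = 55.73×28 + 2.34×123 + 1.64×89 + 12.19×32 + 254.30×5 + 9.22×104 = 1560.44 + 287.82 + 145.96 + 390.08 + 1271.5 + 958.88 = 4614.68
ΣP(Q1 2021)·Q(Q1 2021) = 42.93×28 + 2.72×123 + 1.48×89 + 10.37×32 + 262.66×5 + 7.09×104 = 1202.04 + 334.56 + 131.72 + 331.84 + 1313.3 + 737.36 = 4050.82
Index = 4614.68 / 4050.82 × 100 = 113.9197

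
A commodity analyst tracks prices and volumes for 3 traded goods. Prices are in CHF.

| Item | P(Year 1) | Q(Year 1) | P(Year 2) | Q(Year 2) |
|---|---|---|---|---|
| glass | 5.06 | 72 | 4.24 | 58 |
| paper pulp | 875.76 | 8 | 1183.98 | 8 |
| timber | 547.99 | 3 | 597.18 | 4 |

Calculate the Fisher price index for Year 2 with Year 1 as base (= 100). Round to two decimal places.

127.94

Laspeyres component (base-period weights):
ΣP(Year 2)Q(Year 1) = 4.24×72 + 1183.98×8 + 597.18×3 = 305.28 + 9471.84 + 1791.54 = 11568.66
ΣP(Year 1)Q(Year 1) = 5.06×72 + 875.76×8 + 547.99×3 = 364.32 + 7006.08 + 1643.97 = 9014.37
L = 11568.66 / 9014.37 × 100 = 128.3358
Paasche component (current-period weights):
ΣP(Year 2)Q(Year 2) = 4.24×58 + 1183.98×8 + 597.18×4 = 245.92 + 9471.84 + 2388.72 = 12106.48
ΣP(Year 1)Q(Year 2) = 5.06×58 + 875.76×8 + 547.99×4 = 293.48 + 7006.08 + 2191.96 = 9491.52
P = 12106.48 / 9491.52 × 100 = 127.5505
Fisher = √(L × P) = √(128.3358 × 127.5505) = 127.9425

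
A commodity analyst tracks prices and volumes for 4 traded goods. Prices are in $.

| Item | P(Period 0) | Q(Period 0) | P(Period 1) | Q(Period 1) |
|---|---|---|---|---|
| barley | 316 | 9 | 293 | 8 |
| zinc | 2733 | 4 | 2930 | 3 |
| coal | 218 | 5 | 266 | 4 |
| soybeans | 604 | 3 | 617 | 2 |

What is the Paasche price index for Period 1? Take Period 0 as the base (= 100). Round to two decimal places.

104.88

Paasche price index uses current-period quantities as weights.
ΣP(Period 1)·Q(Period 1) = 293×8 + 2930×3 + 266×4 + 617×2 = 2344 + 8790 + 1064 + 1234 = 13432
ΣP(Period 0)·Q(Period 1) = 316×8 + 2733×3 + 218×4 + 604×2 = 2528 + 8199 + 872 + 1208 = 12807
Index = 13432 / 12807 × 100 = 104.8801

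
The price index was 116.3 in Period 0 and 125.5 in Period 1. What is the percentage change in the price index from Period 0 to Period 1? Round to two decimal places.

7.91%

Change = (125.5 − 116.3) / 116.3 × 100
       = 9.2 / 116.3 × 100 = 7.9106%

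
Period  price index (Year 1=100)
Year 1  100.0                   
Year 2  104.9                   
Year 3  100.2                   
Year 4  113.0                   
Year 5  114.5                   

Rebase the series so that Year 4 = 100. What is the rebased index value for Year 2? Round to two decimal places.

92.83

Rebased(Year 2) = 104.9 / 113.0 × 100 = 92.8319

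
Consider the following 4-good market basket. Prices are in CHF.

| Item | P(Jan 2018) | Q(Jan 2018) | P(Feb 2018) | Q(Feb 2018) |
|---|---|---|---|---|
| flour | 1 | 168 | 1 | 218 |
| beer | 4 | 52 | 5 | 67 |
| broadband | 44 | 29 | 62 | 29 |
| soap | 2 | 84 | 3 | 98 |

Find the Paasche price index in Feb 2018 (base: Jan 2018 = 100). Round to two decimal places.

Paasche price index uses current-period quantities as weights.
ΣP(Feb 2018)·Q(Feb 2018) = 1×218 + 5×67 + 62×29 + 3×98 = 218 + 335 + 1798 + 294 = 2645
ΣP(Jan 2018)·Q(Feb 2018) = 1×218 + 4×67 + 44×29 + 2×98 = 218 + 268 + 1276 + 196 = 1958
Index = 2645 / 1958 × 100 = 135.0868

135.09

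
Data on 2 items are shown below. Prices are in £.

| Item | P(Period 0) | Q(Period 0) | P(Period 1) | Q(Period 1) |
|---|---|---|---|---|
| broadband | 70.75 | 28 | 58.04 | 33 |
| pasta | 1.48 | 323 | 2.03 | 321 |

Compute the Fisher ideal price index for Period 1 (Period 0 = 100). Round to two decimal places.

92.05

Laspeyres component (base-period weights):
ΣP(Period 1)Q(Period 0) = 58.04×28 + 2.03×323 = 1625.12 + 655.69 = 2280.81
ΣP(Period 0)Q(Period 0) = 70.75×28 + 1.48×323 = 1981 + 478.04 = 2459.04
L = 2280.81 / 2459.04 × 100 = 92.7520
Paasche component (current-period weights):
ΣP(Period 1)Q(Period 1) = 58.04×33 + 2.03×321 = 1915.32 + 651.63 = 2566.95
ΣP(Period 0)Q(Period 1) = 70.75×33 + 1.48×321 = 2334.75 + 475.08 = 2809.83
P = 2566.95 / 2809.83 × 100 = 91.3561
Fisher = √(L × P) = √(92.7520 × 91.3561) = 92.0514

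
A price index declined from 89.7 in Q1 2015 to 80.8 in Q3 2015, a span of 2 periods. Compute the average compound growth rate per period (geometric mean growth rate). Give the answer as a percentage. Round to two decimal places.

-5.09%

Growth factor = (80.8/89.7)^(1/2) = (0.900780)^(1/2) = 0.949095
Growth rate = 0.949095 − 1 = -0.050905 = -5.0905%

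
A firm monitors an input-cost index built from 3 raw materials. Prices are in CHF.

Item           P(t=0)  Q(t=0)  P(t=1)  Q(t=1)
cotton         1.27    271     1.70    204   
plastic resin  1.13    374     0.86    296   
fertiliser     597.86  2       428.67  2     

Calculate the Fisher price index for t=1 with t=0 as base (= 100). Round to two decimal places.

82.53

Laspeyres component (base-period weights):
ΣP(t=1)Q(t=0) = 1.70×271 + 0.86×374 + 428.67×2 = 460.7 + 321.64 + 857.34 = 1639.68
ΣP(t=0)Q(t=0) = 1.27×271 + 1.13×374 + 597.86×2 = 344.17 + 422.62 + 1195.72 = 1962.51
L = 1639.68 / 1962.51 × 100 = 83.5501
Paasche component (current-period weights):
ΣP(t=1)Q(t=1) = 1.70×204 + 0.86×296 + 428.67×2 = 346.8 + 254.56 + 857.34 = 1458.7
ΣP(t=0)Q(t=1) = 1.27×204 + 1.13×296 + 597.86×2 = 259.08 + 334.48 + 1195.72 = 1789.28
P = 1458.7 / 1789.28 × 100 = 81.5244
Fisher = √(L × P) = √(83.5501 × 81.5244) = 82.5311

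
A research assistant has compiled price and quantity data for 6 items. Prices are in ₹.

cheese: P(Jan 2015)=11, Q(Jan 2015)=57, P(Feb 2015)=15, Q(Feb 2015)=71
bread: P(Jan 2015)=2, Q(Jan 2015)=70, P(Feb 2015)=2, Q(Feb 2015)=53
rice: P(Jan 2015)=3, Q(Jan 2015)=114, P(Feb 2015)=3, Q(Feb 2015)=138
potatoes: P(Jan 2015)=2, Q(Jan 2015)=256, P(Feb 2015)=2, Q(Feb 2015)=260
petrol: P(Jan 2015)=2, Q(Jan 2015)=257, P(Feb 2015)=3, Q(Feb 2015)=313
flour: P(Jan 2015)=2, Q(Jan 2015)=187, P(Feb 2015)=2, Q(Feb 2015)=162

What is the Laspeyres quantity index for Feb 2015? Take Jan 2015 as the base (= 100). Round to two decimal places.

Laspeyres quantity index uses base-period prices as weights.
ΣP(Jan 2015)·Q(Feb 2015) = 11×71 + 2×53 + 3×138 + 2×260 + 2×313 + 2×162 = 781 + 106 + 414 + 520 + 626 + 324 = 2771
ΣP(Jan 2015)·Q(Jan 2015) = 11×57 + 2×70 + 3×114 + 2×256 + 2×257 + 2×187 = 627 + 140 + 342 + 512 + 514 + 374 = 2509
Index = 2771 / 2509 × 100 = 110.4424

110.44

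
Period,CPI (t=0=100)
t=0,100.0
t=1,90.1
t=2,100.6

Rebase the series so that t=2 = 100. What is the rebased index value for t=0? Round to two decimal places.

99.40

Rebased(t=0) = 100.0 / 100.6 × 100 = 99.4036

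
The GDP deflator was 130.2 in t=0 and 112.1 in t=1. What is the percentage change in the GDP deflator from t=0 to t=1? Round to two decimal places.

-13.90%

Change = (112.1 − 130.2) / 130.2 × 100
       = -18.1 / 130.2 × 100 = -13.9017%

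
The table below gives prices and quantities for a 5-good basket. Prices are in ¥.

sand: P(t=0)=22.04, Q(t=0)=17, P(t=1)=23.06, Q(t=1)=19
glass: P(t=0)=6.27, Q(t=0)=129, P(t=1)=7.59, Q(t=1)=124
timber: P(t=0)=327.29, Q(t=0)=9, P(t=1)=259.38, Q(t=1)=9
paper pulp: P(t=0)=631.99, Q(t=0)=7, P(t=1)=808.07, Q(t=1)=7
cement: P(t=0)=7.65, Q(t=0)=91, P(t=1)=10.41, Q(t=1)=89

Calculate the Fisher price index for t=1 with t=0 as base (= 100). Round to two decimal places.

111.41

Laspeyres component (base-period weights):
ΣP(t=1)Q(t=0) = 23.06×17 + 7.59×129 + 259.38×9 + 808.07×7 + 10.41×91 = 392.02 + 979.11 + 2334.42 + 5656.49 + 947.31 = 10309.35
ΣP(t=0)Q(t=0) = 22.04×17 + 6.27×129 + 327.29×9 + 631.99×7 + 7.65×91 = 374.68 + 808.83 + 2945.61 + 4423.93 + 696.15 = 9249.2
L = 10309.35 / 9249.2 × 100 = 111.4621
Paasche component (current-period weights):
ΣP(t=1)Q(t=1) = 23.06×19 + 7.59×124 + 259.38×9 + 808.07×7 + 10.41×89 = 438.14 + 941.16 + 2334.42 + 5656.49 + 926.49 = 10296.7
ΣP(t=0)Q(t=1) = 22.04×19 + 6.27×124 + 327.29×9 + 631.99×7 + 7.65×89 = 418.76 + 777.48 + 2945.61 + 4423.93 + 680.85 = 9246.63
P = 10296.7 / 9246.63 × 100 = 111.3562
Fisher = √(L × P) = √(111.4621 × 111.3562) = 111.4091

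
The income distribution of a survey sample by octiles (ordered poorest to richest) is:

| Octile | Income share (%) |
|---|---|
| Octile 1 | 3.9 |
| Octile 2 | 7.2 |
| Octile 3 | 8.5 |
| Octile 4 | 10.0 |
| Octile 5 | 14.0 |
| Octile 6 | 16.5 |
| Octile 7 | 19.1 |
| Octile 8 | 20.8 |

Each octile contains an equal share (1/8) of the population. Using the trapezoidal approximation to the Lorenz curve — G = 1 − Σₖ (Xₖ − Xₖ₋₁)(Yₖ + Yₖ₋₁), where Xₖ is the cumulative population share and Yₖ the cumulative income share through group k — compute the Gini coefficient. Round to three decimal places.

Cumulative income shares Yₖ: 0.0390, 0.1110, 0.1960, 0.2960, 0.4360, 0.6010, 0.7920, 1.0000
Σ (Xₖ−Xₖ₋₁)(Yₖ+Yₖ₋₁) = (1/8)(0.0390+0.0000) + (1/8)(0.1110+0.0390) + (1/8)(0.1960+0.1110) + (1/8)(0.2960+0.1960) + (1/8)(0.4360+0.2960) + (1/8)(0.6010+0.4360) + (1/8)(0.7920+0.6010) + (1/8)(1.0000+0.7920)
  = 0.0049 + 0.0188 + 0.0384 + 0.0615 + 0.0915 + 0.1296 + 0.1741 + 0.2240 = 0.7428
G = 1 − 0.7428 = 0.2572

0.257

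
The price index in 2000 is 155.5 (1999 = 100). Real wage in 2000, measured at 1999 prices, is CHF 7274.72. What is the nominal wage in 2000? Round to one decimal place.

11312.2

Nominal = Real × (Index/100) = 7274.72 × (155.5/100)
        = 7274.72 × 1.555 = 11312.1896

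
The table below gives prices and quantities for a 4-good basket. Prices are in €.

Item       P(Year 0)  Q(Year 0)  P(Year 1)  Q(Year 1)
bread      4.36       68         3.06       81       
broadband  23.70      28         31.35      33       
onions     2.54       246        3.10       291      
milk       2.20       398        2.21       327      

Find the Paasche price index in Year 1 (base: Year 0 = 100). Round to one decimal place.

112.1

Paasche price index uses current-period quantities as weights.
ΣP(Year 1)·Q(Year 1) = 3.06×81 + 31.35×33 + 3.10×291 + 2.21×327 = 247.86 + 1034.55 + 902.1 + 722.67 = 2907.18
ΣP(Year 0)·Q(Year 1) = 4.36×81 + 23.70×33 + 2.54×291 + 2.20×327 = 353.16 + 782.1 + 739.14 + 719.4 = 2593.8
Index = 2907.18 / 2593.8 × 100 = 112.0819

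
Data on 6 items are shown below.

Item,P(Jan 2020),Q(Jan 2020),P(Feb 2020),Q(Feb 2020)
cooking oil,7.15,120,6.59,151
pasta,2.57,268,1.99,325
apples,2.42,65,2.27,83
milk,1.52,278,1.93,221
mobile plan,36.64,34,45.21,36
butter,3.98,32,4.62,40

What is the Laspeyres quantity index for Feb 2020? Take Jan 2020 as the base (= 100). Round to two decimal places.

Laspeyres quantity index uses base-period prices as weights.
ΣP(Jan 2020)·Q(Feb 2020) = 7.15×151 + 2.57×325 + 2.42×83 + 1.52×221 + 36.64×36 + 3.98×40 = 1079.65 + 835.25 + 200.86 + 335.92 + 1319.04 + 159.2 = 3929.92
ΣP(Jan 2020)·Q(Jan 2020) = 7.15×120 + 2.57×268 + 2.42×65 + 1.52×278 + 36.64×34 + 3.98×32 = 858 + 688.76 + 157.3 + 422.56 + 1245.76 + 127.36 = 3499.74
Index = 3929.92 / 3499.74 × 100 = 112.2918

112.29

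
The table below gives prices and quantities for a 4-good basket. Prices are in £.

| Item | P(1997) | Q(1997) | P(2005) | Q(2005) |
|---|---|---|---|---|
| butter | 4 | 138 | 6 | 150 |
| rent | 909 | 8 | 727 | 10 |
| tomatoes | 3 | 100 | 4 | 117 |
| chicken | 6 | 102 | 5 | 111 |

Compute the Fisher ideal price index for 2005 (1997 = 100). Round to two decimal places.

86.16

Laspeyres component (base-period weights):
ΣP(2005)Q(1997) = 6×138 + 727×8 + 4×100 + 5×102 = 828 + 5816 + 400 + 510 = 7554
ΣP(1997)Q(1997) = 4×138 + 909×8 + 3×100 + 6×102 = 552 + 7272 + 300 + 612 = 8736
L = 7554 / 8736 × 100 = 86.4698
Paasche component (current-period weights):
ΣP(2005)Q(2005) = 6×150 + 727×10 + 4×117 + 5×111 = 900 + 7270 + 468 + 555 = 9193
ΣP(1997)Q(2005) = 4×150 + 909×10 + 3×117 + 6×111 = 600 + 9090 + 351 + 666 = 10707
P = 9193 / 10707 × 100 = 85.8597
Fisher = √(L × P) = √(86.4698 × 85.8597) = 86.1642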